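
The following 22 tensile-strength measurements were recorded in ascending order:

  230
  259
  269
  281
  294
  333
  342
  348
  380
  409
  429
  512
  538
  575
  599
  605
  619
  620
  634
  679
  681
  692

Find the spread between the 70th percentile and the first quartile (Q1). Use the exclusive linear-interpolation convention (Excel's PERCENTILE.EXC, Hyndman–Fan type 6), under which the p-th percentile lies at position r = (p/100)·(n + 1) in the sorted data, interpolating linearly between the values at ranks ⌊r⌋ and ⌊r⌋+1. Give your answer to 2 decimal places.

283.15

n = 22.
P25: r = 5.75; ranks 5–6 are 294, 333; interpolating gives 323.25.
P70: r = 16.1; ranks 16–17 are 605, 619; interpolating gives 606.4.
Difference: 606.4 − 323.25 = 283.15.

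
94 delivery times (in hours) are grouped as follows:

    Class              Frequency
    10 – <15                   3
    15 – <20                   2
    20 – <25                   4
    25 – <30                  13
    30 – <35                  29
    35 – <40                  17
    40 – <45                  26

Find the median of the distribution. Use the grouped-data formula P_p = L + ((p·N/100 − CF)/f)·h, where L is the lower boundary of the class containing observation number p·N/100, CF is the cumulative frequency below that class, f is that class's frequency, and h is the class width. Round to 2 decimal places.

N = 94; target position k = 50/100 · 94 = 47.
Cumulative frequencies: 3, 5, 9, 22, 51, 68, 94.
Observation 47 falls in the class 30 – <35.
L = 30, CF = 22, f = 29, h = 5.
P50 = 30 + ((47 − 22)/29)·5 = 30 + 4.31034 = 34.3103.

34.31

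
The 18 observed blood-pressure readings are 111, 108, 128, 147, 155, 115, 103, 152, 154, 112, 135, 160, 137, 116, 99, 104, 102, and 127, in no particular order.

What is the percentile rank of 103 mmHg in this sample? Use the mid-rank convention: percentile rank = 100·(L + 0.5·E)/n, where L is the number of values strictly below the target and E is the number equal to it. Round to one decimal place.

13.9

Sorted: 99, 102, 103, 104, 108, 111, 112, 115, 116, 127, 128, 135, 137, 147, 152, 154, 155, 160.
Count below 103: L = 2; count equal: E = 1; n = 18.
Percentile rank = 100·(2 + 0.5·1)/18 = 100·2.5/18 = 13.89.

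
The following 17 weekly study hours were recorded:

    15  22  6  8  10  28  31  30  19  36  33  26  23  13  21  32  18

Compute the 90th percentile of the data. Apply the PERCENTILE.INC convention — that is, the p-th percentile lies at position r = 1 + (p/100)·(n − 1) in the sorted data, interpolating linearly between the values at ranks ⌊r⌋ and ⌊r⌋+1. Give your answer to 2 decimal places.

Sorted: 6, 8, 10, 13, 15, 18, 19, 21, 22, 23, 26, 28, 30, 31, 32, 33, 36.
n = 17.
r = 1 + (90/100)·(17 − 1) = 1 + 14.4 = 15.4.
Rank 15 is 32 and rank 16 is 33.
Interpolate: 32 + 0.4·(33 − 32) = 32 + 0.4·1 = 32.4.

32.40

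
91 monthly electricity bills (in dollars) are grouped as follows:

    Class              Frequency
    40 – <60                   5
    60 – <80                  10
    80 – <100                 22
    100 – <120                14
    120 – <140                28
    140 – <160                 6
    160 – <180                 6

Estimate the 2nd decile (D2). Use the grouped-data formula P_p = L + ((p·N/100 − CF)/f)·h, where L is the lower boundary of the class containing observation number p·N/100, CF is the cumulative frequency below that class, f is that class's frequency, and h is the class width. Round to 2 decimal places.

82.91

N = 91; target position k = 20/100 · 91 = 18.2.
Cumulative frequencies: 5, 15, 37, 51, 79, 85, 91.
Observation 18.2 falls in the class 80 – <100.
L = 80, CF = 15, f = 22, h = 20.
P20 = 80 + ((18.2 − 15)/22)·20 = 80 + 2.90909 = 82.9091.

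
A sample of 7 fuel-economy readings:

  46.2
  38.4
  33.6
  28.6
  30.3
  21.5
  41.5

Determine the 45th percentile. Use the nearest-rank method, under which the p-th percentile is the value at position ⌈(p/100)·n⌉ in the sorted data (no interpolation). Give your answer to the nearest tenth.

33.6

Sorted: 21.5, 28.6, 30.3, 33.6, 38.4, 41.5, 46.2.
n = 7.
Position = ⌈45/100 · 7⌉ = ⌈3.15⌉ = 4.
The value at rank 4 is 33.6.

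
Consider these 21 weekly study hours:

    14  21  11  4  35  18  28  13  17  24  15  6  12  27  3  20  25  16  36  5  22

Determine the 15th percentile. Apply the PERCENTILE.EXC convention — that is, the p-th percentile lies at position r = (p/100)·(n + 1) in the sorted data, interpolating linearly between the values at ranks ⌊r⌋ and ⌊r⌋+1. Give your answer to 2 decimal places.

5.30

Sorted: 3, 4, 5, 6, 11, 12, 13, 14, 15, 16, 17, 18, 20, 21, 22, 24, 25, 27, 28, 35, 36.
n = 21.
r = (15/100)·(21 + 1) = 3.3.
Rank 3 is 5 and rank 4 is 6.
Interpolate: 5 + 0.3·(6 − 5) = 5 + 0.3·1 = 5.3.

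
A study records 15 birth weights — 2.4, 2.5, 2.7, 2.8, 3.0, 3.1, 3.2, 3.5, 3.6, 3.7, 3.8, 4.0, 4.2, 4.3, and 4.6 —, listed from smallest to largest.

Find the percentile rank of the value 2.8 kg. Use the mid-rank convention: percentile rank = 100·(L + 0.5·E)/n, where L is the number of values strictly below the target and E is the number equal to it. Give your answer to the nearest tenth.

23.3

Count below 2.8: L = 3; count equal: E = 1; n = 15.
Percentile rank = 100·(3 + 0.5·1)/15 = 100·3.5/15 = 23.33.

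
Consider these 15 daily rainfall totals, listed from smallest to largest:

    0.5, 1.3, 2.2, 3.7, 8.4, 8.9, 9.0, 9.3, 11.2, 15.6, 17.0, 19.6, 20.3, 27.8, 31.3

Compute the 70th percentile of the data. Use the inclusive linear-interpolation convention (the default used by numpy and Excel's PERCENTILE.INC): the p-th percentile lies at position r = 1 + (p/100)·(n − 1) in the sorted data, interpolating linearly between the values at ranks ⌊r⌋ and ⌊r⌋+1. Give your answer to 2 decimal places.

16.72

n = 15.
r = 1 + (70/100)·(15 − 1) = 1 + 9.8 = 10.8.
Rank 10 is 15.6 and rank 11 is 17.0.
Interpolate: 15.6 + 0.8·(17.0 − 15.6) = 15.6 + 0.8·1.4 = 16.72.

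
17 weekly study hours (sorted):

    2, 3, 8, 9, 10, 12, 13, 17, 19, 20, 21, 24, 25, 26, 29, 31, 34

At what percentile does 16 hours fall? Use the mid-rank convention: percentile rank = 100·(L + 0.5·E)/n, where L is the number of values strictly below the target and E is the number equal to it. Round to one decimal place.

41.2

Count below 16: L = 7; count equal: E = 0; n = 17.
Percentile rank = 100·(7 + 0.5·0)/17 = 100·7/17 = 41.18.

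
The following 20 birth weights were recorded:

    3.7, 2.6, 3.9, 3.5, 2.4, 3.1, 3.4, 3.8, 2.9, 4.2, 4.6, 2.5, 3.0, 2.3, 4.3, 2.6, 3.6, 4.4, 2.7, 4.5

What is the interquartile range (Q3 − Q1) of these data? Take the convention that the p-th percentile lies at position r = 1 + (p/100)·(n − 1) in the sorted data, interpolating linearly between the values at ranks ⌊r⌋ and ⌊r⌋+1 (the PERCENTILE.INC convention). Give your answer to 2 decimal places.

1.30

Sorted: 2.3, 2.4, 2.5, 2.6, 2.6, 2.7, 2.9, 3.0, 3.1, 3.4, 3.5, 3.6, 3.7, 3.8, 3.9, 4.2, 4.3, 4.4, 4.5, 4.6.
n = 20.
P25: r = 5.75; ranks 5–6 are 2.6, 2.7; interpolating gives 2.675.
P75: r = 15.25; ranks 15–16 are 3.9, 4.2; interpolating gives 3.975.
Difference: 3.975 − 2.675 = 1.3.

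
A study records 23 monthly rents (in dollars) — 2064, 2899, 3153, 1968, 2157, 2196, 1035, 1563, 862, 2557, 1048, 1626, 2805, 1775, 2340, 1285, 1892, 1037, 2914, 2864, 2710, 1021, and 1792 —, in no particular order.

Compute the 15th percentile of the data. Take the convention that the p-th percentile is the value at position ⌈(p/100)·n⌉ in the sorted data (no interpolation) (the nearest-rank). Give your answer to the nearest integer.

1037

Sorted: 862, 1021, 1035, 1037, 1048, 1285, 1563, 1626, 1775, 1792, 1892, 1968, 2064, 2157, 2196, 2340, 2557, 2710, 2805, 2864, 2899, 2914, 3153.
n = 23.
Position = ⌈15/100 · 23⌉ = ⌈3.45⌉ = 4.
The value at rank 4 is 1037.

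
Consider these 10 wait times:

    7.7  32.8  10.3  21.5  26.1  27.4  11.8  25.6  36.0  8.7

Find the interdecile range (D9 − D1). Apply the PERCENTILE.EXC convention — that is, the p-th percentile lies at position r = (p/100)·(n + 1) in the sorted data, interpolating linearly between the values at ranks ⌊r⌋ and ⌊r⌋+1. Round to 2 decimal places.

Sorted: 7.7, 8.7, 10.3, 11.8, 21.5, 25.6, 26.1, 27.4, 32.8, 36.0.
n = 10.
P10: r = 1.1; ranks 1–2 are 7.7, 8.7; interpolating gives 7.8.
P90: r = 9.9; ranks 9–10 are 32.8, 36.0; interpolating gives 35.68.
Difference: 35.68 − 7.8 = 27.88.

27.88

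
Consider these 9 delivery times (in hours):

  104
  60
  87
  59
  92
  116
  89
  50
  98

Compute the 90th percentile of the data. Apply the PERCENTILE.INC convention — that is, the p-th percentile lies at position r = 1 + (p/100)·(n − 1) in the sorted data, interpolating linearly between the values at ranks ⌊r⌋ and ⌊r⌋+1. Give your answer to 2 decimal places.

Sorted: 50, 59, 60, 87, 89, 92, 98, 104, 116.
n = 9.
r = 1 + (90/100)·(9 − 1) = 1 + 7.2 = 8.2.
Rank 8 is 104 and rank 9 is 116.
Interpolate: 104 + 0.2·(116 − 104) = 104 + 0.2·12 = 106.4.

106.40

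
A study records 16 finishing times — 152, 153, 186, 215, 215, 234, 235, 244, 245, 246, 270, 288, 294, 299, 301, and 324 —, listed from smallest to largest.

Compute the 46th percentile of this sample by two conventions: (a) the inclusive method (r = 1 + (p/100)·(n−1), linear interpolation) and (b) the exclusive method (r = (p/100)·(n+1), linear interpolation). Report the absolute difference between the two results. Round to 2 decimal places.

n = 16.
(a) r = 7.9; between ranks 7 (235) and 8 (244): 243.1.
(b) r = 7.82; between ranks 7 (235) and 8 (244): 242.38.
|243.1 − 242.38| = 0.72.

0.72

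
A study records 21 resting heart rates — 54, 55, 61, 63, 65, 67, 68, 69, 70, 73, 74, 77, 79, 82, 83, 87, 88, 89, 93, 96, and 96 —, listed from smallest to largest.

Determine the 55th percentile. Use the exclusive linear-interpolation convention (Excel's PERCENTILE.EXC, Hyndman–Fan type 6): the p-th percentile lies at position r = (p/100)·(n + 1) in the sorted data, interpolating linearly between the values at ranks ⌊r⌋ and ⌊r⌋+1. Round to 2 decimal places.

n = 21.
r = (55/100)·(21 + 1) = 12.1.
Rank 12 is 77 and rank 13 is 79.
Interpolate: 77 + 0.1·(79 − 77) = 77 + 0.1·2 = 77.2.

77.20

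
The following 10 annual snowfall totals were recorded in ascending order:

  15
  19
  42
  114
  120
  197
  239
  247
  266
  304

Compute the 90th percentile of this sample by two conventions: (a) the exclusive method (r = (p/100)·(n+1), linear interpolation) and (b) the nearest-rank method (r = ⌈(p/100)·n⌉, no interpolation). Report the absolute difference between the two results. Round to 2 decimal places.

n = 10.
(a) r = 9.9; between ranks 9 (266) and 10 (304): 300.2.
(b) the nearest-rank method: rank 9 → 266.
|300.2 − 266| = 34.2.

34.20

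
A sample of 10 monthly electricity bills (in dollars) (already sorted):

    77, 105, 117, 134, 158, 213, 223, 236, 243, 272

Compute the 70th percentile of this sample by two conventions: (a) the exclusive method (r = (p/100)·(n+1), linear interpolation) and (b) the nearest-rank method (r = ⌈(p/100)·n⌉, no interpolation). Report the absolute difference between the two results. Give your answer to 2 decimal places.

9.10

n = 10.
(a) r = 7.7; between ranks 7 (223) and 8 (236): 232.1.
(b) the nearest-rank method: rank 7 → 223.
|232.1 − 223| = 9.1.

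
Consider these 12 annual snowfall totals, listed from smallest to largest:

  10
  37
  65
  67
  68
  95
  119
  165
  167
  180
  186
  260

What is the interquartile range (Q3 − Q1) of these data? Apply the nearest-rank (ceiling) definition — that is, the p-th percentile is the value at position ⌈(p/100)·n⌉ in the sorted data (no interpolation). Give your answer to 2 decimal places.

n = 12.
P25: rank ⌈25/100·12⌉ = 3 → 65.
P75: rank ⌈75/100·12⌉ = 9 → 167.
Difference: 167 − 65 = 102.

102.00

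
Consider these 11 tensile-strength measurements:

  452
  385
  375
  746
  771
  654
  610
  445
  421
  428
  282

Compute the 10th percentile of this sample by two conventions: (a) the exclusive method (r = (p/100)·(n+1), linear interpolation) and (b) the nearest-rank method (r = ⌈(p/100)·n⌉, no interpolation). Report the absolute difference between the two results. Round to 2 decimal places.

Sorted: 282, 375, 385, 421, 428, 445, 452, 610, 654, 746, 771.
n = 11.
(a) r = 1.2; between ranks 1 (282) and 2 (375): 300.6.
(b) the nearest-rank method: rank 2 → 375.
|300.6 − 375| = 74.4.

74.40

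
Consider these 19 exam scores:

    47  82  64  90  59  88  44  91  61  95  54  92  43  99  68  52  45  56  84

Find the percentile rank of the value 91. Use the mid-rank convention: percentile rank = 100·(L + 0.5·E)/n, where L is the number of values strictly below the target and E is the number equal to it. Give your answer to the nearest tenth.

Sorted: 43, 44, 45, 47, 52, 54, 56, 59, 61, 64, 68, 82, 84, 88, 90, 91, 92, 95, 99.
Count below 91: L = 15; count equal: E = 1; n = 19.
Percentile rank = 100·(15 + 0.5·1)/19 = 100·15.5/19 = 81.58.

81.6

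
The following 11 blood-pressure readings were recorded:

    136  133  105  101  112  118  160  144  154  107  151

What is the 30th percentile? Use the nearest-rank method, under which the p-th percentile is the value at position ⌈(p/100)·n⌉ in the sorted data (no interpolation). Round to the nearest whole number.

112

Sorted: 101, 105, 107, 112, 118, 133, 136, 144, 151, 154, 160.
n = 11.
Position = ⌈30/100 · 11⌉ = ⌈3.3⌉ = 4.
The value at rank 4 is 112.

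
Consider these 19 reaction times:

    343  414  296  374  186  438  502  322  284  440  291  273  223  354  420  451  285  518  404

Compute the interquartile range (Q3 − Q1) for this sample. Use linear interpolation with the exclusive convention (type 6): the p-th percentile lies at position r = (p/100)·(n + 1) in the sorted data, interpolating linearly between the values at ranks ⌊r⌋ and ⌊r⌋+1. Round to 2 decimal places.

153.00

Sorted: 186, 223, 273, 284, 285, 291, 296, 322, 343, 354, 374, 404, 414, 420, 438, 440, 451, 502, 518.
n = 19.
P25: r = 5 (integer) → 285.
P75: r = 15 (integer) → 438.
Difference: 438 − 285 = 153.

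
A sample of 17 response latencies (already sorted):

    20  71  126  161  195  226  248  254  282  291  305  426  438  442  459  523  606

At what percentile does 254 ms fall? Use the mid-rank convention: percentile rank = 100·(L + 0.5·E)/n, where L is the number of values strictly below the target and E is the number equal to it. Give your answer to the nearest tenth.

Count below 254: L = 7; count equal: E = 1; n = 17.
Percentile rank = 100·(7 + 0.5·1)/17 = 100·7.5/17 = 44.12.

44.1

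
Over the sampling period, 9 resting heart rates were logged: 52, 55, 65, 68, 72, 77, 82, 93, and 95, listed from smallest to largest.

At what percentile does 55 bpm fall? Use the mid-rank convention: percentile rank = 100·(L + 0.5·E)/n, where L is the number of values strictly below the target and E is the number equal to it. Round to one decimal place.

16.7

Count below 55: L = 1; count equal: E = 1; n = 9.
Percentile rank = 100·(1 + 0.5·1)/9 = 100·1.5/9 = 16.67.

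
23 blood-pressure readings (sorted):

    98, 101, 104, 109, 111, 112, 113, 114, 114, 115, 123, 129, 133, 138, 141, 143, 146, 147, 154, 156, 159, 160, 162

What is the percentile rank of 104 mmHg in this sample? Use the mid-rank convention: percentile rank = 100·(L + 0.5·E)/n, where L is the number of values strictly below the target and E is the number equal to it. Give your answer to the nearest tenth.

Count below 104: L = 2; count equal: E = 1; n = 23.
Percentile rank = 100·(2 + 0.5·1)/23 = 100·2.5/23 = 10.87.

10.9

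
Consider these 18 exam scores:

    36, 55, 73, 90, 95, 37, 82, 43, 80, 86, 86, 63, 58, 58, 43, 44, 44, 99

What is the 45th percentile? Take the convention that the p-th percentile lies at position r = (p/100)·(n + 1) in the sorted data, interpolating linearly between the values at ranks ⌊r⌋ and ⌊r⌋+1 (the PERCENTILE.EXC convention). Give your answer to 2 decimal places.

Sorted: 36, 37, 43, 43, 44, 44, 55, 58, 58, 63, 73, 80, 82, 86, 86, 90, 95, 99.
n = 18.
r = (45/100)·(18 + 1) = 8.55.
Rank 8 is 58 and rank 9 is 58.
Interpolate: 58 + 0.55·(58 − 58) = 58 + 0.55·0 = 58.

58.00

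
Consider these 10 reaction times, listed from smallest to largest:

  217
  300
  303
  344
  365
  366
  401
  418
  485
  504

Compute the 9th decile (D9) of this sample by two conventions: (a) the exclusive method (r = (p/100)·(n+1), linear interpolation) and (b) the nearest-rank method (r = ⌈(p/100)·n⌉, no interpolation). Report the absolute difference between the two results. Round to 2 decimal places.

17.10

n = 10.
(a) r = 9.9; between ranks 9 (485) and 10 (504): 502.1.
(b) the nearest-rank method: rank 9 → 485.
|502.1 − 485| = 17.1.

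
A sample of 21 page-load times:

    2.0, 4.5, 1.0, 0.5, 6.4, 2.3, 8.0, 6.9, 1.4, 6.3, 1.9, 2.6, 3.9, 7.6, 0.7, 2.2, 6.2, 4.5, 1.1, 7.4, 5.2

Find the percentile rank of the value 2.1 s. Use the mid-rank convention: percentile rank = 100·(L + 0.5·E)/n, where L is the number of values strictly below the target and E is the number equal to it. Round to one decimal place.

Sorted: 0.5, 0.7, 1.0, 1.1, 1.4, 1.9, 2.0, 2.2, 2.3, 2.6, 3.9, 4.5, 4.5, 5.2, 6.2, 6.3, 6.4, 6.9, 7.4, 7.6, 8.0.
Count below 2.1: L = 7; count equal: E = 0; n = 21.
Percentile rank = 100·(7 + 0.5·0)/21 = 100·7/21 = 33.33.

33.3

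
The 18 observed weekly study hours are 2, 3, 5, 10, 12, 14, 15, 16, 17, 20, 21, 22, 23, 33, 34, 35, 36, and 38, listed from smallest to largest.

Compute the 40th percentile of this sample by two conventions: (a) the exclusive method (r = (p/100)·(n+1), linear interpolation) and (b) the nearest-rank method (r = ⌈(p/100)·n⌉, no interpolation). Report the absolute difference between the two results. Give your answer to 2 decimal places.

0.40

n = 18.
(a) r = 7.6; between ranks 7 (15) and 8 (16): 15.6.
(b) the nearest-rank method: rank 8 → 16.
|15.6 − 16| = 0.4.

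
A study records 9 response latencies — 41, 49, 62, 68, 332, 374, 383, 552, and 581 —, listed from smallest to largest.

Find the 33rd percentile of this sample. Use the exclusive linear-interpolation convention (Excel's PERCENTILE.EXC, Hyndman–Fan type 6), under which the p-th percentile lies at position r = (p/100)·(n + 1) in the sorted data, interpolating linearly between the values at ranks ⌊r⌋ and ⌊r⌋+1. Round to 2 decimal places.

n = 9.
r = (33/100)·(9 + 1) = 3.3.
Rank 3 is 62 and rank 4 is 68.
Interpolate: 62 + 0.3·(68 − 62) = 62 + 0.3·6 = 63.8.

63.80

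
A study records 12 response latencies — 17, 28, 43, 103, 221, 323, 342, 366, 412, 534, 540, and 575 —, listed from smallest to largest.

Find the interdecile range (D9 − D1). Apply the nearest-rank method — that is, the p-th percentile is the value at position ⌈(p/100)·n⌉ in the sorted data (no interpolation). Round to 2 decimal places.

n = 12.
P10: rank ⌈10/100·12⌉ = 2 → 28.
P90: rank ⌈90/100·12⌉ = 11 → 540.
Difference: 540 − 28 = 512.

512.00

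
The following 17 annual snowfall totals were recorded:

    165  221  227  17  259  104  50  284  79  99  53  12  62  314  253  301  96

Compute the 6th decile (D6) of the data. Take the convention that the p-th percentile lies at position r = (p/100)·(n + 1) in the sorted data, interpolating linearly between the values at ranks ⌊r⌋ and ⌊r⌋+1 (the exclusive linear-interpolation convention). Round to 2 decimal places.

Sorted: 12, 17, 50, 53, 62, 79, 96, 99, 104, 165, 221, 227, 253, 259, 284, 301, 314.
n = 17.
r = (60/100)·(17 + 1) = 10.8.
Rank 10 is 165 and rank 11 is 221.
Interpolate: 165 + 0.8·(221 − 165) = 165 + 0.8·56 = 209.8.

209.80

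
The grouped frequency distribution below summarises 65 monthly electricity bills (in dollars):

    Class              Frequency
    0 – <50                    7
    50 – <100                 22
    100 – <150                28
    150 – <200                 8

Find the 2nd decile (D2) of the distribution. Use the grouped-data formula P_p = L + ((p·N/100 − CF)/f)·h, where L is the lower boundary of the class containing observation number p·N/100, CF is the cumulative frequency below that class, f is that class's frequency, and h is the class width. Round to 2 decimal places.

N = 65; target position k = 20/100 · 65 = 13.
Cumulative frequencies: 7, 29, 57, 65.
Observation 13 falls in the class 50 – <100.
L = 50, CF = 7, f = 22, h = 50.
P20 = 50 + ((13 − 7)/22)·50 = 50 + 13.6364 = 63.6364.

63.64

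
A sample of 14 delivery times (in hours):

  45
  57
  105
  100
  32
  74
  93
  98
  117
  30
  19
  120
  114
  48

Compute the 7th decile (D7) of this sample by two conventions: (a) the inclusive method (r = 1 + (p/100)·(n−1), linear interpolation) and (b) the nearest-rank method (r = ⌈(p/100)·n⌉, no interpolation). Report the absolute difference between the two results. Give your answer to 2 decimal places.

Sorted: 19, 30, 32, 45, 48, 57, 74, 93, 98, 100, 105, 114, 117, 120.
n = 14.
(a) r = 10.1; between ranks 10 (100) and 11 (105): 100.5.
(b) the nearest-rank method: rank 10 → 100.
|100.5 − 100| = 0.5.

0.50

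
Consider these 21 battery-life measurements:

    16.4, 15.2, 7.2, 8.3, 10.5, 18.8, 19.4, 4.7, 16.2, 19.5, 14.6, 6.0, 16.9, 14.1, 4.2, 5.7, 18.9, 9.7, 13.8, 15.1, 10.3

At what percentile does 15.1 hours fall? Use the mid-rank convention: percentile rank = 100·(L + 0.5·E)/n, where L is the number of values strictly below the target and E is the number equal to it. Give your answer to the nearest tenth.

59.5

Sorted: 4.2, 4.7, 5.7, 6.0, 7.2, 8.3, 9.7, 10.3, 10.5, 13.8, 14.1, 14.6, 15.1, 15.2, 16.2, 16.4, 16.9, 18.8, 18.9, 19.4, 19.5.
Count below 15.1: L = 12; count equal: E = 1; n = 21.
Percentile rank = 100·(12 + 0.5·1)/21 = 100·12.5/21 = 59.52.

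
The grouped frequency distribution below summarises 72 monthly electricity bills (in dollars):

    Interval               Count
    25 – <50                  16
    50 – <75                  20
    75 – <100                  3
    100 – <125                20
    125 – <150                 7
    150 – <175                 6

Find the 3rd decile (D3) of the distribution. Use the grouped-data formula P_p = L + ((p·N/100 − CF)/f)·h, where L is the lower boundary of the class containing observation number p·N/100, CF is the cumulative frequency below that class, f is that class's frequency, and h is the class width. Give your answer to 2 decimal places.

57.00

N = 72; target position k = 30/100 · 72 = 21.6.
Cumulative frequencies: 16, 36, 39, 59, 66, 72.
Observation 21.6 falls in the class 50 – <75.
L = 50, CF = 16, f = 20, h = 25.
P30 = 50 + ((21.6 − 16)/20)·25 = 50 + 7 = 57.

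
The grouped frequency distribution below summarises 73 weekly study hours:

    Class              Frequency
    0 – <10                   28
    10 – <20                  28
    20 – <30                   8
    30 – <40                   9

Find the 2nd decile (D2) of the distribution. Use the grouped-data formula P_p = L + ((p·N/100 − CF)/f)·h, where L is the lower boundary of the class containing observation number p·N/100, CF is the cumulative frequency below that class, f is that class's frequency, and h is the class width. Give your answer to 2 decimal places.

5.21

N = 73; target position k = 20/100 · 73 = 14.6.
Cumulative frequencies: 28, 56, 64, 73.
Observation 14.6 falls in the class 0 – <10.
L = 0, CF = 0, f = 28, h = 10.
P20 = 0 + ((14.6 − 0)/28)·10 = 0 + 5.21429 = 5.21429.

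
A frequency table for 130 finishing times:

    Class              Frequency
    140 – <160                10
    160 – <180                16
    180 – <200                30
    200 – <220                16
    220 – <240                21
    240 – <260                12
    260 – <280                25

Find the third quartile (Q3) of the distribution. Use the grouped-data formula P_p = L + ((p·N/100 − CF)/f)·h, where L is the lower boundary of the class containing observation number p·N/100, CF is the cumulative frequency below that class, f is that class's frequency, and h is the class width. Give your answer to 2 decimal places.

247.50

N = 130; target position k = 75/100 · 130 = 97.5.
Cumulative frequencies: 10, 26, 56, 72, 93, 105, 130.
Observation 97.5 falls in the class 240 – <260.
L = 240, CF = 93, f = 12, h = 20.
P75 = 240 + ((97.5 − 93)/12)·20 = 240 + 7.5 = 247.5.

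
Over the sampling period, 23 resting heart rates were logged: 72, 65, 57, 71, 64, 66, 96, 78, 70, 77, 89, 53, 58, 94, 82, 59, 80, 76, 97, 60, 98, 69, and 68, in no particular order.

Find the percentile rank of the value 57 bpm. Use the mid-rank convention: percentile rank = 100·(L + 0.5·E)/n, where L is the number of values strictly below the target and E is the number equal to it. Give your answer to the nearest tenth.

6.5

Sorted: 53, 57, 58, 59, 60, 64, 65, 66, 68, 69, 70, 71, 72, 76, 77, 78, 80, 82, 89, 94, 96, 97, 98.
Count below 57: L = 1; count equal: E = 1; n = 23.
Percentile rank = 100·(1 + 0.5·1)/23 = 100·1.5/23 = 6.522.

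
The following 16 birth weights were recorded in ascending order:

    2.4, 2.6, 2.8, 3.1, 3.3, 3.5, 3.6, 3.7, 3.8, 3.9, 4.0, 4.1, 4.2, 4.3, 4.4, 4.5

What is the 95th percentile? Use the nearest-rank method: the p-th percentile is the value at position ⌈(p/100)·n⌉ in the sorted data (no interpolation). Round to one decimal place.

n = 16.
Position = ⌈95/100 · 16⌉ = ⌈15.2⌉ = 16.
The value at rank 16 is 4.5.

4.5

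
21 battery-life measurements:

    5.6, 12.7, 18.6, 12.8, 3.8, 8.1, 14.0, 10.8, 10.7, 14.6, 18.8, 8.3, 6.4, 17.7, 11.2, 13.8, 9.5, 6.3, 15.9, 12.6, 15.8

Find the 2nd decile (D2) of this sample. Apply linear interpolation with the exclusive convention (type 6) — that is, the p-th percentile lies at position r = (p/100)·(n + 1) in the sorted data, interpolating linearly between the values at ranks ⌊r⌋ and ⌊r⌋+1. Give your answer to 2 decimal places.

Sorted: 3.8, 5.6, 6.3, 6.4, 8.1, 8.3, 9.5, 10.7, 10.8, 11.2, 12.6, 12.7, 12.8, 13.8, 14.0, 14.6, 15.8, 15.9, 17.7, 18.6, 18.8.
n = 21.
r = (20/100)·(21 + 1) = 4.4.
Rank 4 is 6.4 and rank 5 is 8.1.
Interpolate: 6.4 + 0.4·(8.1 − 6.4) = 6.4 + 0.4·1.7 = 7.08.

7.08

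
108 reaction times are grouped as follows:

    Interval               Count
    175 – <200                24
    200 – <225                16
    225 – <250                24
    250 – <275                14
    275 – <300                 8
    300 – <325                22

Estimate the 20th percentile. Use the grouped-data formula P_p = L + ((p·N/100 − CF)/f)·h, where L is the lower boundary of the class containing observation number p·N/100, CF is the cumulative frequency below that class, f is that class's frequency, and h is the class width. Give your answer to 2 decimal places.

N = 108; target position k = 20/100 · 108 = 21.6.
Cumulative frequencies: 24, 40, 64, 78, 86, 108.
Observation 21.6 falls in the class 175 – <200.
L = 175, CF = 0, f = 24, h = 25.
P20 = 175 + ((21.6 − 0)/24)·25 = 175 + 22.5 = 197.5.

197.50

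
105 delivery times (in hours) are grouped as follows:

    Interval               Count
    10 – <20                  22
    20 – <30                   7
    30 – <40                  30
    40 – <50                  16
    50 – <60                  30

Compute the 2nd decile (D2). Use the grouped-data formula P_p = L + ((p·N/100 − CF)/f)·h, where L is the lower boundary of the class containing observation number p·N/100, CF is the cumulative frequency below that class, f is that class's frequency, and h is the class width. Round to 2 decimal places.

N = 105; target position k = 20/100 · 105 = 21.
Cumulative frequencies: 22, 29, 59, 75, 105.
Observation 21 falls in the class 10 – <20.
L = 10, CF = 0, f = 22, h = 10.
P20 = 10 + ((21 − 0)/22)·10 = 10 + 9.54545 = 19.5455.

19.55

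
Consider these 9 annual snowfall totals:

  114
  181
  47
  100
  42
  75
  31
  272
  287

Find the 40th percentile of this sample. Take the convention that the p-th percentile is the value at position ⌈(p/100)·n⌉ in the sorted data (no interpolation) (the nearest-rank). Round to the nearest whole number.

75

Sorted: 31, 42, 47, 75, 100, 114, 181, 272, 287.
n = 9.
Position = ⌈40/100 · 9⌉ = ⌈3.6⌉ = 4.
The value at rank 4 is 75.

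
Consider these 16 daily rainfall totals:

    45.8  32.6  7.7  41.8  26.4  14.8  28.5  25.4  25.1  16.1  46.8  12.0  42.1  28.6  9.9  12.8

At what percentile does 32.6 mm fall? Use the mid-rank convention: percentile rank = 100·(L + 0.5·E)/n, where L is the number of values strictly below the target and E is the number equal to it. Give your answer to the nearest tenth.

71.9

Sorted: 7.7, 9.9, 12.0, 12.8, 14.8, 16.1, 25.1, 25.4, 26.4, 28.5, 28.6, 32.6, 41.8, 42.1, 45.8, 46.8.
Count below 32.6: L = 11; count equal: E = 1; n = 16.
Percentile rank = 100·(11 + 0.5·1)/16 = 100·11.5/16 = 71.88.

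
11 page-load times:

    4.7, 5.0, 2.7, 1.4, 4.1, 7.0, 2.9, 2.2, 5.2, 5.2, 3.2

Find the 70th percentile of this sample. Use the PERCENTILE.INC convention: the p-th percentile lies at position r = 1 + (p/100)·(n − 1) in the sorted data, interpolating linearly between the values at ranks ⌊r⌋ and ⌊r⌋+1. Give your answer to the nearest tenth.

Sorted: 1.4, 2.2, 2.7, 2.9, 3.2, 4.1, 4.7, 5.0, 5.2, 5.2, 7.0.
n = 11.
r = 1 + (70/100)·(11 − 1) = 1 + 7 = 8.
r is an integer, so P70 is the value at rank 8: 5.0.

5.0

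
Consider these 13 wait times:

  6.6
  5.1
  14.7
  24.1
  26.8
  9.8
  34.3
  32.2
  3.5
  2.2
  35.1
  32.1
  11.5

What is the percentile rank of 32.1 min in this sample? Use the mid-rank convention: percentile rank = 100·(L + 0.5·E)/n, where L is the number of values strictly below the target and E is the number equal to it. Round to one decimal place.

73.1

Sorted: 2.2, 3.5, 5.1, 6.6, 9.8, 11.5, 14.7, 24.1, 26.8, 32.1, 32.2, 34.3, 35.1.
Count below 32.1: L = 9; count equal: E = 1; n = 13.
Percentile rank = 100·(9 + 0.5·1)/13 = 100·9.5/13 = 73.08.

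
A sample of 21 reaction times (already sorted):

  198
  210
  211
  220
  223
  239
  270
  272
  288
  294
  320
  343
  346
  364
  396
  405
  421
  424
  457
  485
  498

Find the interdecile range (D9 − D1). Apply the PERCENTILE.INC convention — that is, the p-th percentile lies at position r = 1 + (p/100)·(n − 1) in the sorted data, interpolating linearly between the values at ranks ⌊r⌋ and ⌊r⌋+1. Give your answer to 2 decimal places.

246.00

n = 21.
P10: r = 3 (integer) → 211.
P90: r = 19 (integer) → 457.
Difference: 457 − 211 = 246.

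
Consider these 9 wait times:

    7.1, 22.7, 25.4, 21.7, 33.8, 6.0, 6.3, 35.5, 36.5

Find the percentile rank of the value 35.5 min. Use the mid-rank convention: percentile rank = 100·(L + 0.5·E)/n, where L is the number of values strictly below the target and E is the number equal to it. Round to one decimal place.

Sorted: 6.0, 6.3, 7.1, 21.7, 22.7, 25.4, 33.8, 35.5, 36.5.
Count below 35.5: L = 7; count equal: E = 1; n = 9.
Percentile rank = 100·(7 + 0.5·1)/9 = 100·7.5/9 = 83.33.

83.3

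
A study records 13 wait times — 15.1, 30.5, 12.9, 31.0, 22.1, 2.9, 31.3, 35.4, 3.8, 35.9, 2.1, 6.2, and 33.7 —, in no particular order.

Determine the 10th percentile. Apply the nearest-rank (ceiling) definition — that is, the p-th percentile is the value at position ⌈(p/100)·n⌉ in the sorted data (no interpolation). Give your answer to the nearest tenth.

Sorted: 2.1, 2.9, 3.8, 6.2, 12.9, 15.1, 22.1, 30.5, 31.0, 31.3, 33.7, 35.4, 35.9.
n = 13.
Position = ⌈10/100 · 13⌉ = ⌈1.3⌉ = 2.
The value at rank 2 is 2.9.

2.9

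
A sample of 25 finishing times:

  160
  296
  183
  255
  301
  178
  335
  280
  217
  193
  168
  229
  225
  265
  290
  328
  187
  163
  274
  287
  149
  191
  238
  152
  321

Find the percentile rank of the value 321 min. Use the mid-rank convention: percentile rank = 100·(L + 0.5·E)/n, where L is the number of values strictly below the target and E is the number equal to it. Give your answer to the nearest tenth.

Sorted: 149, 152, 160, 163, 168, 178, 183, 187, 191, 193, 217, 225, 229, 238, 255, 265, 274, 280, 287, 290, 296, 301, 321, 328, 335.
Count below 321: L = 22; count equal: E = 1; n = 25.
Percentile rank = 100·(22 + 0.5·1)/25 = 100·22.5/25 = 90.

90.0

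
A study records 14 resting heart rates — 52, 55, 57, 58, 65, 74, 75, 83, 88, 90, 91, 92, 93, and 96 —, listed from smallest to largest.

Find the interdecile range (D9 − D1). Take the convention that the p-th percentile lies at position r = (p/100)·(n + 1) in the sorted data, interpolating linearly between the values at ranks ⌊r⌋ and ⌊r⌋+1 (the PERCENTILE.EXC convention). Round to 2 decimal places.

n = 14.
P10: r = 1.5; ranks 1–2 are 52, 55; interpolating gives 53.5.
P90: r = 13.5; ranks 13–14 are 93, 96; interpolating gives 94.5.
Difference: 94.5 − 53.5 = 41.

41.00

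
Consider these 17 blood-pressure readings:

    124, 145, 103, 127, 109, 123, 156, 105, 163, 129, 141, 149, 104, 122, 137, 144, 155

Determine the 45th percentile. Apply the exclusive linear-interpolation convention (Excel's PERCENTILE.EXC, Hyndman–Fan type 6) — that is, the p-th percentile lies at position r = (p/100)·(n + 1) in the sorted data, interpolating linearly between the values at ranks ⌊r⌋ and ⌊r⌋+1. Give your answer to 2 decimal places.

Sorted: 103, 104, 105, 109, 122, 123, 124, 127, 129, 137, 141, 144, 145, 149, 155, 156, 163.
n = 17.
r = (45/100)·(17 + 1) = 8.1.
Rank 8 is 127 and rank 9 is 129.
Interpolate: 127 + 0.1·(129 − 127) = 127 + 0.1·2 = 127.2.

127.20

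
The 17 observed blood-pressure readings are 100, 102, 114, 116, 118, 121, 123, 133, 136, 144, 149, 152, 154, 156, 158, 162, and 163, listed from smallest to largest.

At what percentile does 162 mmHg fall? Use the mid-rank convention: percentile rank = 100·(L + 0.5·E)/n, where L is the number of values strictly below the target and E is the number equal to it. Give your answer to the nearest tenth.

91.2

Count below 162: L = 15; count equal: E = 1; n = 17.
Percentile rank = 100·(15 + 0.5·1)/17 = 100·15.5/17 = 91.18.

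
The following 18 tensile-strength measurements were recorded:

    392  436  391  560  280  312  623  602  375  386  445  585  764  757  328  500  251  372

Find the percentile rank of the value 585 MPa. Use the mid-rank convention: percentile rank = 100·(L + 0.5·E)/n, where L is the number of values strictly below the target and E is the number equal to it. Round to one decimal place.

75.0

Sorted: 251, 280, 312, 328, 372, 375, 386, 391, 392, 436, 445, 500, 560, 585, 602, 623, 757, 764.
Count below 585: L = 13; count equal: E = 1; n = 18.
Percentile rank = 100·(13 + 0.5·1)/18 = 100·13.5/18 = 75.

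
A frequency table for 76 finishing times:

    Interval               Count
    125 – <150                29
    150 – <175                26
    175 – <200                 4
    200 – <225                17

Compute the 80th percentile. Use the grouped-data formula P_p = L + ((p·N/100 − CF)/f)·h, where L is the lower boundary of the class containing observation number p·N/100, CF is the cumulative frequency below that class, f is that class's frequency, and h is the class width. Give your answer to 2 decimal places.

N = 76; target position k = 80/100 · 76 = 60.8.
Cumulative frequencies: 29, 55, 59, 76.
Observation 60.8 falls in the class 200 – <225.
L = 200, CF = 59, f = 17, h = 25.
P80 = 200 + ((60.8 − 59)/17)·25 = 200 + 2.64706 = 202.647.

202.65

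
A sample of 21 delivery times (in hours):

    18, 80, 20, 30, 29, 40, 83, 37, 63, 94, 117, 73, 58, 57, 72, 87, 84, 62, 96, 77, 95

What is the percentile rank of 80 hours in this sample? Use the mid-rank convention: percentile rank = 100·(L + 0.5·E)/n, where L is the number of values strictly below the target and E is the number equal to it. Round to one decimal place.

Sorted: 18, 20, 29, 30, 37, 40, 57, 58, 62, 63, 72, 73, 77, 80, 83, 84, 87, 94, 95, 96, 117.
Count below 80: L = 13; count equal: E = 1; n = 21.
Percentile rank = 100·(13 + 0.5·1)/21 = 100·13.5/21 = 64.29.

64.3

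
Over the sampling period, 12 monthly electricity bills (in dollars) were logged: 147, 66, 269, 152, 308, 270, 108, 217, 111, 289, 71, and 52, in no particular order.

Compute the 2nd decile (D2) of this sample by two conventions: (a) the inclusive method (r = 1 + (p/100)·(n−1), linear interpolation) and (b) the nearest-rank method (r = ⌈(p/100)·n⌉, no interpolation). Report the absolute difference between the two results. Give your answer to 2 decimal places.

7.40

Sorted: 52, 66, 71, 108, 111, 147, 152, 217, 269, 270, 289, 308.
n = 12.
(a) r = 3.2; between ranks 3 (71) and 4 (108): 78.4.
(b) the nearest-rank method: rank 3 → 71.
|78.4 − 71| = 7.4.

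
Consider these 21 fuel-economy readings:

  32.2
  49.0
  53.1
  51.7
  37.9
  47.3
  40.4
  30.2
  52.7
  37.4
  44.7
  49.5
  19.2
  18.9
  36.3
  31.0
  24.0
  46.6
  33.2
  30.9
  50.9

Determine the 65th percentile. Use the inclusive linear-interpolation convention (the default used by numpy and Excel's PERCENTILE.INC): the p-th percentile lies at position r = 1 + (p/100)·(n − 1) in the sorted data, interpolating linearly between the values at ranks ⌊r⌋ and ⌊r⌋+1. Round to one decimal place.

Sorted: 18.9, 19.2, 24.0, 30.2, 30.9, 31.0, 32.2, 33.2, 36.3, 37.4, 37.9, 40.4, 44.7, 46.6, 47.3, 49.0, 49.5, 50.9, 51.7, 52.7, 53.1.
n = 21.
r = 1 + (65/100)·(21 − 1) = 1 + 13 = 14.
r is an integer, so P65 is the value at rank 14: 46.6.

46.6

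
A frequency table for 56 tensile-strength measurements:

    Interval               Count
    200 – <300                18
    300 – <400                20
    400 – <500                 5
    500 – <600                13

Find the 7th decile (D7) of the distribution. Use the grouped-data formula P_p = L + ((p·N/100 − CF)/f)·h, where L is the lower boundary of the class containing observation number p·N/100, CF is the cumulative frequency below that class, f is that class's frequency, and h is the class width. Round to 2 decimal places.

424.00

N = 56; target position k = 70/100 · 56 = 39.2.
Cumulative frequencies: 18, 38, 43, 56.
Observation 39.2 falls in the class 400 – <500.
L = 400, CF = 38, f = 5, h = 100.
P70 = 400 + ((39.2 − 38)/5)·100 = 400 + 24 = 424.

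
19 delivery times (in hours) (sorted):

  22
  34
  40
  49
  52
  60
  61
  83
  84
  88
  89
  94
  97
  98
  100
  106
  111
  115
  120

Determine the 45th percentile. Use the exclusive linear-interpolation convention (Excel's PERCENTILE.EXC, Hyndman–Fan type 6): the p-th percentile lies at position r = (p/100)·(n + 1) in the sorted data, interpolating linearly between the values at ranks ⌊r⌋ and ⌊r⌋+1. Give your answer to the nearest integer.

n = 19.
r = (45/100)·(19 + 1) = 9.
r is an integer, so P45 is the value at rank 9: 84.

84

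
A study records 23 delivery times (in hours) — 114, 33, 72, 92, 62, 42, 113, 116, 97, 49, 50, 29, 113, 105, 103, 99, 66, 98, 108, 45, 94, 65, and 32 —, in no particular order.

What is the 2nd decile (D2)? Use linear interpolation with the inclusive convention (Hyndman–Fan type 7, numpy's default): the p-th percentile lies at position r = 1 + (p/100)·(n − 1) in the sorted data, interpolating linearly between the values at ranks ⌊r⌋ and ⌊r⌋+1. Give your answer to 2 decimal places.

46.60

Sorted: 29, 32, 33, 42, 45, 49, 50, 62, 65, 66, 72, 92, 94, 97, 98, 99, 103, 105, 108, 113, 113, 114, 116.
n = 23.
r = 1 + (20/100)·(23 − 1) = 1 + 4.4 = 5.4.
Rank 5 is 45 and rank 6 is 49.
Interpolate: 45 + 0.4·(49 − 45) = 45 + 0.4·4 = 46.6.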